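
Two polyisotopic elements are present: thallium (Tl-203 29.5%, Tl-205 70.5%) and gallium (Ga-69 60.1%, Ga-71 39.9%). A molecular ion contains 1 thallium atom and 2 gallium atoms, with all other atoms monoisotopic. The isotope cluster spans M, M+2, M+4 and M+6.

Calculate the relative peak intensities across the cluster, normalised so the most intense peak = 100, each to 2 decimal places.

Thallium pattern (n=1): 0.2950 : 0.7050
Gallium pattern (n=2): 0.361201 : 0.479598 : 0.159201
Convolve the two distributions (both contribute in 2-u steps):
  M: 0.2950×0.361201 = 0.106554
  M+2: 0.2950×0.479598 + 0.7050×0.361201 = 0.396128
  M+4: 0.2950×0.159201 + 0.7050×0.479598 = 0.385081
  M+6: 0.7050×0.159201 = 0.112237
Scale to base peak (0.396128) = 100: 26.90 : 100.00 : 97.21 : 28.33

26.90 : 100.00 : 97.21 : 28.33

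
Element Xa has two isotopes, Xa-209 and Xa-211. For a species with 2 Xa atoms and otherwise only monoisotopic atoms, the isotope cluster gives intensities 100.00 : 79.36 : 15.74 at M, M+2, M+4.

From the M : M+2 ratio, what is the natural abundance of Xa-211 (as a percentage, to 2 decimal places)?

Write p for the Xa-209 fraction. I(M+2)/I(M) = [C(2,1)·p^1·(1−p)] / p^2 = 2·(1−p)/p = 79.36/100.00 = 0.7936
(1−p)/p = 0.7936/2 = 0.3968  ⇒  p = 1/(1 + 0.3968) = 0.7159
Xa-209: 71.59%, Xa-211: 28.41%.

28.41%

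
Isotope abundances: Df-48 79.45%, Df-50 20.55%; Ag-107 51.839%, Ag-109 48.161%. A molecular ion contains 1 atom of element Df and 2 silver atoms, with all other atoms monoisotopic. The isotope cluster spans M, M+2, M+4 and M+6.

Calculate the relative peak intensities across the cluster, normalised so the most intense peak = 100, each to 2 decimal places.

Element Df pattern (n=1): 0.7945 : 0.2055
Silver pattern (n=2): 0.26872819 : 0.49932362 : 0.23194819
Convolve the two distributions (both contribute in 2-u steps):
  M: 0.7945×0.26872819 = 0.213505
  M+2: 0.7945×0.49932362 + 0.2055×0.26872819 = 0.451936
  M+4: 0.7945×0.23194819 + 0.2055×0.49932362 = 0.286894
  M+6: 0.2055×0.23194819 = 0.047665
Scale to base peak (0.451936) = 100: 47.24 : 100.00 : 63.48 : 10.55

47.24 : 100.00 : 63.48 : 10.55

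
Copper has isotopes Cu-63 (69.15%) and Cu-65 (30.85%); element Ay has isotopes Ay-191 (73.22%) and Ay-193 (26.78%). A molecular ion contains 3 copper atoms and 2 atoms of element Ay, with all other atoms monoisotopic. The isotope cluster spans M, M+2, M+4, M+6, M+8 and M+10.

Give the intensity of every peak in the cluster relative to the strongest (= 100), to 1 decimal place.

Copper pattern (n=3): 0.33065611 : 0.44254842 : 0.19743483 : 0.02936064
Element Ay pattern (n=2): 0.53611684 : 0.39216632 : 0.07171684
Convolve the two distributions (both contribute in 2-u steps):
  M: 0.33065611×0.53611684 = 0.177270
  M+2: 0.33065611×0.39216632 + 0.44254842×0.53611684 = 0.366930
  M+4: 0.33065611×0.07171684 + 0.44254842×0.39216632 + 0.19743483×0.53611684 = 0.303114
  M+6: 0.44254842×0.07171684 + 0.19743483×0.39216632 + 0.02936064×0.53611684 = 0.124906
  M+8: 0.19743483×0.07171684 + 0.02936064×0.39216632 = 0.025674
  M+10: 0.02936064×0.07171684 = 0.002106
Scale to base peak (0.366930) = 100: 48.3 : 100.0 : 82.6 : 34.0 : 7.0 : 0.6

48.3 : 100.0 : 82.6 : 34.0 : 7.0 : 0.6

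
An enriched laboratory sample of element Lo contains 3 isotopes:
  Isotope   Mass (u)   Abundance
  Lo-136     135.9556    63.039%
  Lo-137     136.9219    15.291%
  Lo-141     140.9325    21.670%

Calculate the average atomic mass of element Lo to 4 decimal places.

The abundance-weighted mean is 0.63039 × 135.9556 + 0.15291 × 136.9219 + 0.21670 × 140.9325
= 85.70505 + 20.93673 + 30.54007 = 137.18185 u

137.1819 u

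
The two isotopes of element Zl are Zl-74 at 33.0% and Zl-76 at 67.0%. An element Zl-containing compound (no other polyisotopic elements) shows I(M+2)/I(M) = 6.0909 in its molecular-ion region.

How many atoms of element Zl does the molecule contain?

3

For n independent Zl atoms, I(M+2)/I(M) = n · (abundance Zl-76) / (abundance Zl-74) = n · 0.670/0.330.
n = 6.0909 × 0.330/0.670 = 3.00 ≈ 3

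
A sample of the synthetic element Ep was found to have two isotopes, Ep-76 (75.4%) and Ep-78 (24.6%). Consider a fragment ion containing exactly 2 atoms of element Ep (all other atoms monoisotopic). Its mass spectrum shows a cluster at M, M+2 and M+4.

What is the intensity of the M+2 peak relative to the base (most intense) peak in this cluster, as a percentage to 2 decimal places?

Term probabilities: M 0.5685, M+2 0.3710, M+4 0.0605. Base peak = M.
P(M) = C(2,0) × 0.754^2 × 0.246^0 = 1 × 0.568516 × 1.0000 = 0.568516 (base)
P(M+2) = C(2,1) × 0.754^1 × 0.246^1 = 2 × 0.7540 × 0.2460 = 0.370968
Relative intensity = 0.370968 / 0.568516 × 100 = 65.25

65.25%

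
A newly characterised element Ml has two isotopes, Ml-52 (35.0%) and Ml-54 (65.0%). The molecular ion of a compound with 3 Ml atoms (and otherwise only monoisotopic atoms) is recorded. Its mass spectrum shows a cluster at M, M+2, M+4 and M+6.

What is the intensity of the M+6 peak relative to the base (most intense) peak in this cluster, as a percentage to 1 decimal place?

61.9%

Term probabilities: M 0.0429, M+2 0.2389, M+4 0.4436, M+6 0.2746. Base peak = M+4.
P(M+4) = C(3,2) × 0.350^1 × 0.650^2 = 3 × 0.3500 × 0.4225 = 0.443625 (base)
P(M+6) = C(3,3) × 0.350^0 × 0.650^3 = 1 × 1.0000 × 0.274625 = 0.274625
Relative intensity = 0.274625 / 0.443625 × 100 = 61.9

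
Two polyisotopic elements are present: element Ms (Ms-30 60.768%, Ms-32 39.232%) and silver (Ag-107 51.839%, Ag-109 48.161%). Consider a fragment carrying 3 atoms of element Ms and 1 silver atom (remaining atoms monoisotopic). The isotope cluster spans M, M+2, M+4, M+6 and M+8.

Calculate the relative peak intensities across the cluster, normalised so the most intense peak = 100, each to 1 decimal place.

32.8 : 94.0 : 100.0 : 46.9 : 8.2

Element Ms pattern (n=3): 0.22440102 : 0.43462188 : 0.28059317 : 0.06038393
Silver pattern (n=1): 0.51839 : 0.48161
Convolve the two distributions (both contribute in 2-u steps):
  M: 0.22440102×0.51839 = 0.116327
  M+2: 0.22440102×0.48161 + 0.43462188×0.51839 = 0.333377
  M+4: 0.43462188×0.48161 + 0.28059317×0.51839 = 0.354775
  M+6: 0.28059317×0.48161 + 0.06038393×0.51839 = 0.166439
  M+8: 0.06038393×0.48161 = 0.029082
Scale to base peak (0.354775) = 100: 32.8 : 94.0 : 100.0 : 46.9 : 8.2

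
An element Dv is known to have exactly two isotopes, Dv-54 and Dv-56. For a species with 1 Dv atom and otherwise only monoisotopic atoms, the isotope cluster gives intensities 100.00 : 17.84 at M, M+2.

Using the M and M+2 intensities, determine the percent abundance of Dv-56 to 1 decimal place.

15.1%

Write p for the Dv-54 fraction. I(M+2)/I(M) = [C(1,1)·p^0·(1−p)] / p^1 = 1·(1−p)/p = 17.84/100.00 = 0.1784
(1−p)/p = 0.1784/1 = 0.1784  ⇒  p = 1/(1 + 0.1784) = 0.8486
Dv-54: 84.9%, Dv-56: 15.1%.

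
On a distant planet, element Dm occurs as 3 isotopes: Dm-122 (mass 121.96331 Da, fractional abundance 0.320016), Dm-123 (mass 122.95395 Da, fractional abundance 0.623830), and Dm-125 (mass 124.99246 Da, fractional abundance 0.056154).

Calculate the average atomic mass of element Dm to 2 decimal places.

Average mass = Σ (abundance × isotope mass) = 0.320016 × 121.96331 + 0.623830 × 122.95395 + 0.056154 × 124.99246
= 39.030211 + 76.702363 + 7.018827 = 122.751401 Da

122.75 Da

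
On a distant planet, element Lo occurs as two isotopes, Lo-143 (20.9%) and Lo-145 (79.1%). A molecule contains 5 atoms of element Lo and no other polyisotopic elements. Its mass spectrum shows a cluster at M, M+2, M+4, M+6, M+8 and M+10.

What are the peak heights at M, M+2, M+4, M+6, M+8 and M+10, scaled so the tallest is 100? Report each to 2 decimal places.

Each Lo atom is independently Lo-143 (p = 0.209) or Lo-145 (q = 0.791); the cluster is the binomial expansion (p + q)^5.
P(M) = 0.209^5 = 0.000399
P(M+2) = 5 × 0.209^4 × 0.791^1 = 0.007546
P(M+4) = 10 × 0.209^3 × 0.791^2 = 0.057120
P(M+6) = 10 × 0.209^2 × 0.791^3 = 0.216183
P(M+8) = 5 × 0.209^1 × 0.791^4 = 0.409093
P(M+10) = 0.791^5 = 0.309658
The M+8 peak is largest (0.409093); scaling to 100 gives 0.10 : 1.84 : 13.96 : 52.84 : 100.00 : 75.69.

0.10 : 1.84 : 13.96 : 52.84 : 100.00 : 75.69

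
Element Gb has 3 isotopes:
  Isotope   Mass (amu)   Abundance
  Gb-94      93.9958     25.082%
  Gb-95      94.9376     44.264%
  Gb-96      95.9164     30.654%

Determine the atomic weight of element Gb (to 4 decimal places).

Ar = Σ fᵢ·mᵢ = 0.25082 × 93.9958 + 0.44264 × 94.9376 + 0.30654 × 95.9164
= 23.57603 + 42.02318 + 29.40221 = 95.00142 amu

95.0014 amu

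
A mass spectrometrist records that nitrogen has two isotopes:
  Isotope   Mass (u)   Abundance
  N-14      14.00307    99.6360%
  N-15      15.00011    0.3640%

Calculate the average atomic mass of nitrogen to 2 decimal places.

Weight each isotope mass by its fractional abundance: 0.996360 × 14.00307 + 0.003640 × 15.00011
= 13.952099 + 0.054600 = 14.006699 u

14.01 u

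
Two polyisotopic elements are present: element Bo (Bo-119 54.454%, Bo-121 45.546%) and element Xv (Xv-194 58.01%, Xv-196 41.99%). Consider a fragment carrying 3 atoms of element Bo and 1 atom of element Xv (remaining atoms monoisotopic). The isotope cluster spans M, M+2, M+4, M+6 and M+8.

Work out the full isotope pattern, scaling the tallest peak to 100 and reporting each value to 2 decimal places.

Element Bo pattern (n=3): 0.16146908 : 0.40516421 : 0.33888436 : 0.09448236
Element Xv pattern (n=1): 0.5801 : 0.4199
Convolve the two distributions (both contribute in 2-u steps):
  M: 0.16146908×0.5801 = 0.093668
  M+2: 0.16146908×0.4199 + 0.40516421×0.5801 = 0.302837
  M+4: 0.40516421×0.4199 + 0.33888436×0.5801 = 0.366715
  M+6: 0.33888436×0.4199 + 0.09448236×0.5801 = 0.197107
  M+8: 0.09448236×0.4199 = 0.039673
Scale to base peak (0.366715) = 100: 25.54 : 82.58 : 100.00 : 53.75 : 10.82

25.54 : 82.58 : 100.00 : 53.75 : 10.82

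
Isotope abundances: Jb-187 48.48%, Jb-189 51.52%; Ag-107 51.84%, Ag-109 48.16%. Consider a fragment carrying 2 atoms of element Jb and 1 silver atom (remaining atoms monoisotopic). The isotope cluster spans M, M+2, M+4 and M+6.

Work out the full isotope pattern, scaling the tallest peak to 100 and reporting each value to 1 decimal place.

32.2 : 98.4 : 100.0 : 33.8

Element Jb pattern (n=2): 0.23503104 : 0.49953792 : 0.26543104
Silver pattern (n=1): 0.5184 : 0.4816
Convolve the two distributions (both contribute in 2-u steps):
  M: 0.23503104×0.5184 = 0.121840
  M+2: 0.23503104×0.4816 + 0.49953792×0.5184 = 0.372151
  M+4: 0.49953792×0.4816 + 0.26543104×0.5184 = 0.378177
  M+6: 0.26543104×0.4816 = 0.127832
Scale to base peak (0.378177) = 100: 32.2 : 98.4 : 100.0 : 33.8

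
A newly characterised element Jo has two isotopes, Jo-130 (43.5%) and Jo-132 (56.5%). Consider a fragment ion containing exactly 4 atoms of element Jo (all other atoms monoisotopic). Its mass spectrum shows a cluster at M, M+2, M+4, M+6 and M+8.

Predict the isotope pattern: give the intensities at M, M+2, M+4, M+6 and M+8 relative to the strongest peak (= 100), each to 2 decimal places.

9.88 : 51.33 : 100.00 : 86.59 : 28.12

Each Jo atom is independently Jo-130 (p = 0.435) or Jo-132 (q = 0.565); the cluster is the binomial expansion (p + q)^4.
P(M) = 0.435^4 = 0.035806
P(M+2) = 4 × 0.435^3 × 0.565^1 = 0.186027
P(M+4) = 6 × 0.435^2 × 0.565^2 = 0.362432
P(M+6) = 4 × 0.435^1 × 0.565^3 = 0.313830
P(M+8) = 0.565^4 = 0.101905
The M+4 peak is largest (0.362432); scaling to 100 gives 9.88 : 51.33 : 100.00 : 86.59 : 28.12.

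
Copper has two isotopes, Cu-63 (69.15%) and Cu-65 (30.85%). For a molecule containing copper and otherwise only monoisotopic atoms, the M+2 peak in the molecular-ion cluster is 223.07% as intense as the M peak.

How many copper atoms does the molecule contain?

5

The M+2/M ratio from n Cu atoms is n · q/p = n · 0.3085/0.6915.
n = 2.2307 × 0.6915/0.3085 = 5.00 ≈ 5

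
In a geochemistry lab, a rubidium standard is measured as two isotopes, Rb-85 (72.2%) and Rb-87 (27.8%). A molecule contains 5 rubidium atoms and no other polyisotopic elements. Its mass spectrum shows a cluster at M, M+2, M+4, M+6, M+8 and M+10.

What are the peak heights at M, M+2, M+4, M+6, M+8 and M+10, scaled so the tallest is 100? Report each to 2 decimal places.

Expanding (0.722 + 0.278)^5:
P(M) = 0.722^5 = 0.196194
P(M+2) = 5 × 0.722^4 × 0.278^1 = 0.377714
P(M+4) = 10 × 0.722^3 × 0.278^2 = 0.290872
P(M+6) = 10 × 0.722^2 × 0.278^3 = 0.111998
P(M+8) = 5 × 0.722^1 × 0.278^4 = 0.021562
P(M+10) = 0.278^5 = 0.001660
The M+2 peak is largest (0.377714); scaling to 100 gives 51.94 : 100.00 : 77.01 : 29.65 : 5.71 : 0.44.

51.94 : 100.00 : 77.01 : 29.65 : 5.71 : 0.44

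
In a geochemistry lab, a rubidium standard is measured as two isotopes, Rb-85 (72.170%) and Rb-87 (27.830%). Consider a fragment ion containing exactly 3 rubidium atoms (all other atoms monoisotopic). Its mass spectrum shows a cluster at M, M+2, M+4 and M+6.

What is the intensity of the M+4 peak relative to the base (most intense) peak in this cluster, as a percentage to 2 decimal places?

Binomial terms of (0.72170 + 0.27830)^3: M 0.3759, M+2 0.4349, M+4 0.1677, M+6 0.0216 → M+2 is the base peak.
P(M+2) = C(3,1) × 0.72170^2 × 0.27830^1 = 3 × 0.52085089 × 0.2783 = 0.434858 (base)
P(M+4) = C(3,2) × 0.72170^1 × 0.27830^2 = 3 × 0.7217 × 0.07745089 = 0.167689
Relative intensity = 0.167689 / 0.434858 × 100 = 38.56

38.56%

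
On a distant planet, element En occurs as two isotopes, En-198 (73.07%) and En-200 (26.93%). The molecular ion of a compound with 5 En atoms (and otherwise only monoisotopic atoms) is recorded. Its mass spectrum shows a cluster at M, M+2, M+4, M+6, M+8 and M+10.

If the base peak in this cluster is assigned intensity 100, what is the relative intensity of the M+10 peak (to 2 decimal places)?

0.37

Binomial terms of (0.7307 + 0.2693)^5: M 0.2083, M+2 0.3839, M+4 0.2829, M+6 0.1043, M+8 0.0192, M+10 0.0014 → M+2 is the base peak.
P(M+2) = C(5,1) × 0.7307^4 × 0.2693^1 = 5 × 0.28507323 × 0.2693 = 0.383851 (base)
P(M+10) = C(5,5) × 0.7307^0 × 0.2693^5 = 1 × 1.0000 × 0.00141639 = 0.001416
Relative intensity = 0.001416 / 0.383851 × 100 = 0.37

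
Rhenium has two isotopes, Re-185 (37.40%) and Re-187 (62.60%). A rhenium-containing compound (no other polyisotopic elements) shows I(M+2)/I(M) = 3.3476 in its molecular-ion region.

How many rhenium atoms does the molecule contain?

The M+2/M ratio from n Re atoms is n · q/p = n · 0.6260/0.3740.
n = 3.3476 × 0.3740/0.6260 = 2.00 ≈ 2

2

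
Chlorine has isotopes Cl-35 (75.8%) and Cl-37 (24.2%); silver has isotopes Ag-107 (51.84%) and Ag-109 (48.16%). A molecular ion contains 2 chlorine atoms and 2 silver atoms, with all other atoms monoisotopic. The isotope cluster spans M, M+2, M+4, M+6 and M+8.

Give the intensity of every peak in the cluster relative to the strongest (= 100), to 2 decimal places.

40.06 : 100.00 : 86.17 : 29.66 : 3.52

Chlorine pattern (n=2): 0.574564 : 0.366872 : 0.058564
Silver pattern (n=2): 0.26873856 : 0.49932288 : 0.23193856
Convolve the two distributions (both contribute in 2-u steps):
  M: 0.574564×0.26873856 = 0.154408
  M+2: 0.574564×0.49932288 + 0.366872×0.26873856 = 0.385486
  M+4: 0.574564×0.23193856 + 0.366872×0.49932288 + 0.058564×0.26873856 = 0.332190
  M+6: 0.366872×0.23193856 + 0.058564×0.49932288 = 0.114334
  M+8: 0.058564×0.23193856 = 0.013583
Scale to base peak (0.385486) = 100: 40.06 : 100.00 : 86.17 : 29.66 : 3.52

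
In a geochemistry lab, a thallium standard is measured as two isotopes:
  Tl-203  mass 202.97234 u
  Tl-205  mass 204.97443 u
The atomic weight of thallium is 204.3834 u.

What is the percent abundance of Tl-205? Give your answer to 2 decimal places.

70.48%

With x = fraction of Tl-203 (so Tl-205 is 1 − x):
202.97234·x + 204.97443·(1 − x) = 204.3834
(202.97234 − 204.97443)·x = 204.3834 − 204.97443
x = -0.59103 / -2.00209 = 0.29521 → 29.52% Tl-203, 70.48% Tl-205.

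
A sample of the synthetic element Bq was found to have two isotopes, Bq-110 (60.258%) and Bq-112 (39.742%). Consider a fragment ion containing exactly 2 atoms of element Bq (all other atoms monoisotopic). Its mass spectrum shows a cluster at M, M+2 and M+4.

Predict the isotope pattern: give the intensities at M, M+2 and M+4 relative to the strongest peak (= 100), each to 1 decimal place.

Each Bq atom is independently Bq-110 (p = 0.60258) or Bq-112 (q = 0.39742); the cluster is the binomial expansion (p + q)^2.
P(M) = 0.60258^2 = 0.363103
P(M+2) = 2 × 0.60258^1 × 0.39742^1 = 0.478955
P(M+4) = 0.39742^2 = 0.157943
The M+2 peak is largest (0.478955); scaling to 100 gives 75.8 : 100.0 : 33.0.

75.8 : 100.0 : 33.0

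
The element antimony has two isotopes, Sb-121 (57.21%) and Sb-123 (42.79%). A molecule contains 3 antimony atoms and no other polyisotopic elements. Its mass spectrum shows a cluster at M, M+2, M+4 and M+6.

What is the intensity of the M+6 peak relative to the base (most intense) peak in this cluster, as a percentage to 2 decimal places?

18.65%

Term probabilities: M 0.1872, M+2 0.4202, M+4 0.3143, M+6 0.0783. Base peak = M+2.
P(M+2) = C(3,1) × 0.5721^2 × 0.4279^1 = 3 × 0.32729841 × 0.4279 = 0.420153 (base)
P(M+6) = C(3,3) × 0.5721^0 × 0.4279^3 = 1 × 1.0000 × 0.07834781 = 0.078348
Relative intensity = 0.078348 / 0.420153 × 100 = 18.65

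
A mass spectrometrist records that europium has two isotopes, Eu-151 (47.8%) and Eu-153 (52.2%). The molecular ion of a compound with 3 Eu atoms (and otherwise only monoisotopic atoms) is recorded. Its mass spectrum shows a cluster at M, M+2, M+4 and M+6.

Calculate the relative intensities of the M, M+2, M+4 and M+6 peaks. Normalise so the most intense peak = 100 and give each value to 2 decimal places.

The 3 Eu atoms are independent, so intensities follow the terms of (0.478 + 0.522)^3.
P(M) = 0.478^3 = 0.109215
P(M+2) = 3 × 0.478^2 × 0.522^1 = 0.357806
P(M+4) = 3 × 0.478^1 × 0.522^2 = 0.390742
P(M+6) = 0.522^3 = 0.142237
The M+4 peak is largest (0.390742); scaling to 100 gives 27.95 : 91.57 : 100.00 : 36.40.

27.95 : 91.57 : 100.00 : 36.40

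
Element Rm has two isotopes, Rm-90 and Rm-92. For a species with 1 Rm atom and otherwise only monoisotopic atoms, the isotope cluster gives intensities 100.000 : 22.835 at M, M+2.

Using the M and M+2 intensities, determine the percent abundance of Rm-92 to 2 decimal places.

Let p = fractional abundance of Rm-90. I(M+2)/I(M) = [C(1,1)·p^0·(1−p)] / p^1 = 1·(1−p)/p = 22.835/100.000 = 0.2283
(1−p)/p = 0.2283/1 = 0.2283  ⇒  p = 1/(1 + 0.2283) = 0.8141
Rm-90: 81.41%, Rm-92: 18.59%.

18.59%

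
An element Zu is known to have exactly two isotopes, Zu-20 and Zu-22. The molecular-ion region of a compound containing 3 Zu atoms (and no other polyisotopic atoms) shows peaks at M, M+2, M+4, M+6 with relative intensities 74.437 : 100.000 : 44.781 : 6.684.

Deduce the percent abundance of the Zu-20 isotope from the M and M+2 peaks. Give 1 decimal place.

Let p = fractional abundance of Zu-20. I(M+2)/I(M) = [C(3,1)·p^2·(1−p)] / p^3 = 3·(1−p)/p = 100.000/74.437 = 1.3434
(1−p)/p = 1.3434/3 = 0.4478  ⇒  p = 1/(1 + 0.4478) = 0.6907
Zu-20: 69.1%, Zu-22: 30.9%.

69.1%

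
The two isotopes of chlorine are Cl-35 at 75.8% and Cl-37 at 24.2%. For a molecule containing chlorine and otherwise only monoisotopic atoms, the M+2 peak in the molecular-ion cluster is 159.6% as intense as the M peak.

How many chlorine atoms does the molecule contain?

With n Cl atoms, P(M+2)/P(M) = C(n,1)·p^(n−1)q / p^n = n·q/p = n · 0.242/0.758.
n = 1.596 × 0.758/0.242 = 5.00 ≈ 5

5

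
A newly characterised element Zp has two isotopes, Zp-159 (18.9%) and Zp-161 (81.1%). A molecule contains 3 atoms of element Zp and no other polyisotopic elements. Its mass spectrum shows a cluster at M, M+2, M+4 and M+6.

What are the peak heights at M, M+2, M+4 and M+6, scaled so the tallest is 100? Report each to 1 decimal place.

1.3 : 16.3 : 69.9 : 100.0

The 3 Zp atoms are independent, so intensities follow the terms of (0.189 + 0.811)^3.
P(M) = 0.189^3 = 0.006751
P(M+2) = 3 × 0.189^2 × 0.811^1 = 0.086909
P(M+4) = 3 × 0.189^1 × 0.811^2 = 0.372928
P(M+6) = 0.811^3 = 0.533412
The M+6 peak is largest (0.533412); scaling to 100 gives 1.3 : 16.3 : 69.9 : 100.0.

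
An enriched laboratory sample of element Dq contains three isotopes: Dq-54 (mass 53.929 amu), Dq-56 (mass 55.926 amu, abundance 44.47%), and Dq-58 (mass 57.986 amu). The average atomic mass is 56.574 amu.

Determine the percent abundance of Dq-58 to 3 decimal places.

The remaining 55.53% is split between Dq-54 (fraction x) and Dq-58 (fraction 0.5553 − x).
Substituting: 53.929x + 57.986(0.5553 − x) = 31.7037078
(53.929 − 57.986)x = -0.495918  ⇒  x = 0.12224, y = 0.43306
Dq-54: 12.224%, Dq-58: 43.306%.

43.306%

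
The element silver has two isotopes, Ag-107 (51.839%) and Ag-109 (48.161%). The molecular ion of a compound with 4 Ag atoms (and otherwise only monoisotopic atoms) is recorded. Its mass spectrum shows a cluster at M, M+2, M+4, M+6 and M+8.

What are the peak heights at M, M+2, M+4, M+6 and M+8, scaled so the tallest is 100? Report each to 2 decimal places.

The 4 Ag atoms are independent, so intensities follow the terms of (0.51839 + 0.48161)^4.
P(M) = 0.51839^4 = 0.072215
P(M+2) = 4 × 0.51839^3 × 0.48161^1 = 0.268365
P(M+4) = 6 × 0.51839^2 × 0.48161^2 = 0.373986
P(M+6) = 4 × 0.51839^1 × 0.48161^3 = 0.231634
P(M+8) = 0.48161^4 = 0.053800
The M+4 peak is largest (0.373986); scaling to 100 gives 19.31 : 71.76 : 100.00 : 61.94 : 14.39.

19.31 : 71.76 : 100.00 : 61.94 : 14.39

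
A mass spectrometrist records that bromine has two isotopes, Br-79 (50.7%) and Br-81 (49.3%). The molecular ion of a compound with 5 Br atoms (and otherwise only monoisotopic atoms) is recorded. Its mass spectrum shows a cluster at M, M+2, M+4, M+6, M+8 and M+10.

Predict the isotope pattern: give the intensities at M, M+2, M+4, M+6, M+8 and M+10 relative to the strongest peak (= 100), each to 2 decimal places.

Each Br atom is independently Br-79 (p = 0.507) or Br-81 (q = 0.493); the cluster is the binomial expansion (p + q)^5.
P(M) = 0.507^5 = 0.033500
P(M+2) = 5 × 0.507^4 × 0.493^1 = 0.162873
P(M+4) = 10 × 0.507^3 × 0.493^2 = 0.316751
P(M+6) = 10 × 0.507^2 × 0.493^3 = 0.308004
P(M+8) = 5 × 0.507^1 × 0.493^4 = 0.149750
P(M+10) = 0.493^5 = 0.029123
The M+4 peak is largest (0.316751); scaling to 100 gives 10.58 : 51.42 : 100.00 : 97.24 : 47.28 : 9.19.

10.58 : 51.42 : 100.00 : 97.24 : 47.28 : 9.19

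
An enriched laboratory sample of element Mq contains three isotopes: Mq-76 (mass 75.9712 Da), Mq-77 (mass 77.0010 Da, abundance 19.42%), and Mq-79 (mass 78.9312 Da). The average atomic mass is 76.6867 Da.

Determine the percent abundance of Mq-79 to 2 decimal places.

Let x and y be the fractions of Mq-76 and Mq-79. Then x + y = 1 − 0.1942 = 0.8058 and 75.9712x + 78.9312y = 76.6867 − 0.1942×77.0010 = 61.7331058.
Substituting: 75.9712x + 78.9312(0.8058 − x) = 61.7331058
(75.9712 − 78.9312)x = -1.86965516  ⇒  x = 0.63164, y = 0.17416
Mq-76: 63.16%, Mq-79: 17.42%.

17.42%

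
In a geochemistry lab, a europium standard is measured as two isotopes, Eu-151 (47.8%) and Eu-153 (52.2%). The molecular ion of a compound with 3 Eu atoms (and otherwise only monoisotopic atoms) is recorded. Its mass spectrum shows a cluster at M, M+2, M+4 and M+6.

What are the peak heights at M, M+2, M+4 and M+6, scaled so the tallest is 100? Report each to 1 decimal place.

28.0 : 91.6 : 100.0 : 36.4

Expanding (0.478 + 0.522)^3:
P(M) = 0.478^3 = 0.109215
P(M+2) = 3 × 0.478^2 × 0.522^1 = 0.357806
P(M+4) = 3 × 0.478^1 × 0.522^2 = 0.390742
P(M+6) = 0.522^3 = 0.142237
The M+4 peak is largest (0.390742); scaling to 100 gives 28.0 : 91.6 : 100.0 : 36.4.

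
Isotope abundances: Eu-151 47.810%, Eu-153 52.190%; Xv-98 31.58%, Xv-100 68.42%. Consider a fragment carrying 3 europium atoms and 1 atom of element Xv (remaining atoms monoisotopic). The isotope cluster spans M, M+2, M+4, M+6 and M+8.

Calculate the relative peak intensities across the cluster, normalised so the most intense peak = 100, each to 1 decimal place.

9.4 : 51.0 : 100.0 : 84.8 : 26.4

Europium pattern (n=3): 0.10928391 : 0.3578871 : 0.39067407 : 0.14215492
Element Xv pattern (n=1): 0.3158 : 0.6842
Convolve the two distributions (both contribute in 2-u steps):
  M: 0.10928391×0.3158 = 0.034512
  M+2: 0.10928391×0.6842 + 0.3578871×0.3158 = 0.187793
  M+4: 0.3578871×0.6842 + 0.39067407×0.3158 = 0.368241
  M+6: 0.39067407×0.6842 + 0.14215492×0.3158 = 0.312192
  M+8: 0.14215492×0.6842 = 0.097262
Scale to base peak (0.368241) = 100: 9.4 : 51.0 : 100.0 : 84.8 : 26.4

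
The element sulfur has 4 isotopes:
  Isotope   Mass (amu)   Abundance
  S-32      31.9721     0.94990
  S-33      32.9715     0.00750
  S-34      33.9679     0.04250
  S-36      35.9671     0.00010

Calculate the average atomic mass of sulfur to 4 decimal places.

32.0648 amu

Ar = Σ fᵢ·mᵢ = 0.94990 × 31.9721 + 0.00750 × 32.9715 + 0.04250 × 33.9679 + 0.00010 × 35.9671
= 30.37030 + 0.24729 + 1.44364 + 0.00360 = 32.06483 amu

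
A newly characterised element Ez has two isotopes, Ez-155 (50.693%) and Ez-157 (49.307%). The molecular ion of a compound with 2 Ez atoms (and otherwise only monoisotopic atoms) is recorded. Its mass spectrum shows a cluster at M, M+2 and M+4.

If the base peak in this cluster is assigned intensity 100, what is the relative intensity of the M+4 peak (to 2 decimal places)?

Term probabilities: M 0.2570, M+2 0.4999, M+4 0.2431. Base peak = M+2.
P(M+2) = C(2,1) × 0.50693^1 × 0.49307^1 = 2 × 0.50693 × 0.49307 = 0.499904 (base)
P(M+4) = C(2,2) × 0.50693^0 × 0.49307^2 = 1 × 1.0000 × 0.24311802 = 0.243118
Relative intensity = 0.243118 / 0.499904 × 100 = 48.63

48.63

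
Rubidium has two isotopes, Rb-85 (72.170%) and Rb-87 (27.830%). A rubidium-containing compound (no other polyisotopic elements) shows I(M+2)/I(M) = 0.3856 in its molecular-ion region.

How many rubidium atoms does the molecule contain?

The M+2/M ratio from n Rb atoms is n · q/p = n · 0.27830/0.72170.
n = 0.3856 × 0.72170/0.27830 = 1.00 ≈ 1

1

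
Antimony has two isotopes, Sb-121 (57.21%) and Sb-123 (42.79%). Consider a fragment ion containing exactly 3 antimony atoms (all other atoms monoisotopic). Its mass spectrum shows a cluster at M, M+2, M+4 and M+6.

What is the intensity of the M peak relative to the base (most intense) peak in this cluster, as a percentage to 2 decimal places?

44.57%

Binomial terms of (0.5721 + 0.4279)^3: M 0.1872, M+2 0.4202, M+4 0.3143, M+6 0.0783 → M+2 is the base peak.
P(M+2) = C(3,1) × 0.5721^2 × 0.4279^1 = 3 × 0.32729841 × 0.4279 = 0.420153 (base)
P(M) = C(3,0) × 0.5721^3 × 0.4279^0 = 1 × 0.18724742 × 1.0000 = 0.187247
Relative intensity = 0.187247 / 0.420153 × 100 = 44.57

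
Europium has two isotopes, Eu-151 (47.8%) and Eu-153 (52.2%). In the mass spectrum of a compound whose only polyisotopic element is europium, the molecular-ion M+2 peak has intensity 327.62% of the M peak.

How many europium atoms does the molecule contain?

For n independent Eu atoms, I(M+2)/I(M) = n · (abundance Eu-153) / (abundance Eu-151) = n · 0.522/0.478.
n = 3.2762 × 0.478/0.522 = 3.00 ≈ 3

3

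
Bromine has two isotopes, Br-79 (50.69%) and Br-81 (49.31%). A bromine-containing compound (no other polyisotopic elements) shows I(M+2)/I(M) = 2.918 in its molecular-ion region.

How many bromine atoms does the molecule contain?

For n independent Br atoms, I(M+2)/I(M) = n · (abundance Br-81) / (abundance Br-79) = n · 0.4931/0.5069.
n = 2.918 × 0.5069/0.4931 = 3.00 ≈ 3

3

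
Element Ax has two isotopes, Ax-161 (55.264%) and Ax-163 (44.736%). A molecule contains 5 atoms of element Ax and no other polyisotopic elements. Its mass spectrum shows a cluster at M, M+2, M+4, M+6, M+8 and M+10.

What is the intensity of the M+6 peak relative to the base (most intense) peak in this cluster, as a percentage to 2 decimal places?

(0.55264 + 0.44736)^5 gives M 0.0515, M+2 0.2086, M+4 0.3378, M+6 0.2734, M+8 0.1107, M+10 0.0179; the largest is M+4.
P(M+4) = C(5,2) × 0.55264^3 × 0.44736^2 = 10 × 0.16878232 × 0.20013097 = 0.337786 (base)
P(M+6) = C(5,3) × 0.55264^2 × 0.44736^3 = 10 × 0.30541097 × 0.08953059 = 0.273436
Relative intensity = 0.273436 / 0.337786 × 100 = 80.95

80.95%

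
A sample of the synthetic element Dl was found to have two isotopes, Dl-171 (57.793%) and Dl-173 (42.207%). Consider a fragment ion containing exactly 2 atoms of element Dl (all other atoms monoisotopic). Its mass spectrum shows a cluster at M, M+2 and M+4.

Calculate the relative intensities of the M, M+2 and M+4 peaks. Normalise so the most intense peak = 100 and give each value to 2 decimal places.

Each Dl atom is independently Dl-171 (p = 0.57793) or Dl-173 (q = 0.42207); the cluster is the binomial expansion (p + q)^2.
P(M) = 0.57793^2 = 0.334003
P(M+2) = 2 × 0.57793^1 × 0.42207^1 = 0.487854
P(M+4) = 0.42207^2 = 0.178143
The M+2 peak is largest (0.487854); scaling to 100 gives 68.46 : 100.00 : 36.52.

68.46 : 100.00 : 36.52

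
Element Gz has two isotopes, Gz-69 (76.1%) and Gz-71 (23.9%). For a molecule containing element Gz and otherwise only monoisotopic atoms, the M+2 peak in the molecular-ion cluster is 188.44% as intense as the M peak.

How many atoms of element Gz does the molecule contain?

The M+2/M ratio from n Gz atoms is n · q/p = n · 0.239/0.761.
n = 1.8844 × 0.761/0.239 = 6.00 ≈ 6

6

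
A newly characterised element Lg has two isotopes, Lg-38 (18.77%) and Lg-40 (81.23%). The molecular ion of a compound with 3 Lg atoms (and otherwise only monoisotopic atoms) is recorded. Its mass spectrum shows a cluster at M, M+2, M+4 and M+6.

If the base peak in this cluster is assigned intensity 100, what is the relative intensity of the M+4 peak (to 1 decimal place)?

69.3

(0.1877 + 0.8123)^3 gives M 0.0066, M+2 0.0859, M+4 0.3716, M+6 0.5360; the largest is M+6.
P(M+6) = C(3,3) × 0.1877^0 × 0.8123^3 = 1 × 1.0000 × 0.53598096 = 0.535981 (base)
P(M+4) = C(3,2) × 0.1877^1 × 0.8123^2 = 3 × 0.1877 × 0.65983129 = 0.371551
Relative intensity = 0.371551 / 0.535981 × 100 = 69.3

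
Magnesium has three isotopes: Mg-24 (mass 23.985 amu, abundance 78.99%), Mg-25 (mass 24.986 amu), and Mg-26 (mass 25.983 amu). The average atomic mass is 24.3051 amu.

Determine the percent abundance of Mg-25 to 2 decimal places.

The remaining 21.01% is split between Mg-25 (fraction x) and Mg-26 (fraction 0.2101 − x).
Substituting: 24.986x + 25.983(0.2101 − x) = 5.3593485
(24.986 − 25.983)x = -0.0996798  ⇒  x = 0.09998, y = 0.11012
Mg-25: 10.00%, Mg-26: 11.01%.

10.00%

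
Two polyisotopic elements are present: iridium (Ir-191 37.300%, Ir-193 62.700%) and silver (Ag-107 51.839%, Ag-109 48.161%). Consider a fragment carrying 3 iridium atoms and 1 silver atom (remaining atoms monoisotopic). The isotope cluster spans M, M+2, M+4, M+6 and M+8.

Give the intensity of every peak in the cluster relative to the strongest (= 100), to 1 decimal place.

Iridium pattern (n=3): 0.05189512 : 0.26170165 : 0.43991135 : 0.24649188
Silver pattern (n=1): 0.51839 : 0.48161
Convolve the two distributions (both contribute in 2-u steps):
  M: 0.05189512×0.51839 = 0.026902
  M+2: 0.05189512×0.48161 + 0.26170165×0.51839 = 0.160657
  M+4: 0.26170165×0.48161 + 0.43991135×0.51839 = 0.354084
  M+6: 0.43991135×0.48161 + 0.24649188×0.51839 = 0.339645
  M+8: 0.24649188×0.48161 = 0.118713
Scale to base peak (0.354084) = 100: 7.6 : 45.4 : 100.0 : 95.9 : 33.5

7.6 : 45.4 : 100.0 : 95.9 : 33.5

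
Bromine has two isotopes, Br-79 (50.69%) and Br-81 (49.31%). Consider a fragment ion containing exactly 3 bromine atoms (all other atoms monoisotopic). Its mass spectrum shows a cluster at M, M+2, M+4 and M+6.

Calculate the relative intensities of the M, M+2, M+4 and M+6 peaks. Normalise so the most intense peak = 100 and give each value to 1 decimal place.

The 3 Br atoms are independent, so intensities follow the terms of (0.5069 + 0.4931)^3.
P(M) = 0.5069^3 = 0.130247
P(M+2) = 3 × 0.5069^2 × 0.4931^1 = 0.380103
P(M+4) = 3 × 0.5069^1 × 0.4931^2 = 0.369755
P(M+6) = 0.4931^3 = 0.119896
The M+2 peak is largest (0.380103); scaling to 100 gives 34.3 : 100.0 : 97.3 : 31.5.

34.3 : 100.0 : 97.3 : 31.5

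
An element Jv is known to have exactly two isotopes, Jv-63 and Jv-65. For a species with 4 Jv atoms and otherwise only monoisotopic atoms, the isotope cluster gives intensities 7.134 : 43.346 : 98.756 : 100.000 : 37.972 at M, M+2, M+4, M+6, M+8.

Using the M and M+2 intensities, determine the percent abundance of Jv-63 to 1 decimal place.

39.7%

Write p for the Jv-63 fraction. I(M+2)/I(M) = [C(4,1)·p^3·(1−p)] / p^4 = 4·(1−p)/p = 43.346/7.134 = 6.0760
(1−p)/p = 6.0760/4 = 1.5190  ⇒  p = 1/(1 + 1.5190) = 0.3970
Jv-63: 39.7%, Jv-65: 60.3%.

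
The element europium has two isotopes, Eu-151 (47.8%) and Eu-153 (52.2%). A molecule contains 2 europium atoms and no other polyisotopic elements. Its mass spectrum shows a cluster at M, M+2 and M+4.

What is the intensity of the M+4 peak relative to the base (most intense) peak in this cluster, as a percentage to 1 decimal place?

54.6%

Term probabilities: M 0.2285, M+2 0.4990, M+4 0.2725. Base peak = M+2.
P(M+2) = C(2,1) × 0.478^1 × 0.522^1 = 2 × 0.4780 × 0.5220 = 0.499032 (base)
P(M+4) = C(2,2) × 0.478^0 × 0.522^2 = 1 × 1.0000 × 0.272484 = 0.272484
Relative intensity = 0.272484 / 0.499032 × 100 = 54.6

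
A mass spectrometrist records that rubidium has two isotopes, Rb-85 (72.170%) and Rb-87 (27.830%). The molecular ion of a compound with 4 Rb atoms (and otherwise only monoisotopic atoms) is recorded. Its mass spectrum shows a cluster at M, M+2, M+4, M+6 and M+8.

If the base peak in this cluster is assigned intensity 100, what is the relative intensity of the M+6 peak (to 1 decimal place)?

14.9

Binomial terms of (0.72170 + 0.27830)^4: M 0.2713, M+2 0.4184, M+4 0.2420, M+6 0.0622, M+8 0.0060 → M+2 is the base peak.
P(M+2) = C(4,1) × 0.72170^3 × 0.27830^1 = 4 × 0.37589809 × 0.2783 = 0.418450 (base)
P(M+6) = C(4,3) × 0.72170^1 × 0.27830^3 = 4 × 0.7217 × 0.02155458 = 0.062224
Relative intensity = 0.062224 / 0.418450 × 100 = 14.9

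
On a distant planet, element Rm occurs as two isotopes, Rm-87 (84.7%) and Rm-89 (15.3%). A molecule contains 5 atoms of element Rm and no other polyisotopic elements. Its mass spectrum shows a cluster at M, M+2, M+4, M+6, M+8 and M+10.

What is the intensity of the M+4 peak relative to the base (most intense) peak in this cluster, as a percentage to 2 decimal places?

32.63%

(0.847 + 0.153)^5 gives M 0.4359, M+2 0.3937, M+4 0.1422, M+6 0.0257, M+8 0.0023, M+10 0.0001; the largest is M.
P(M) = C(5,0) × 0.847^5 × 0.153^0 = 1 × 0.4359303 × 1.0000 = 0.435930 (base)
P(M+4) = C(5,2) × 0.847^3 × 0.153^2 = 10 × 0.60764542 × 0.023409 = 0.142244
Relative intensity = 0.142244 / 0.435930 × 100 = 32.63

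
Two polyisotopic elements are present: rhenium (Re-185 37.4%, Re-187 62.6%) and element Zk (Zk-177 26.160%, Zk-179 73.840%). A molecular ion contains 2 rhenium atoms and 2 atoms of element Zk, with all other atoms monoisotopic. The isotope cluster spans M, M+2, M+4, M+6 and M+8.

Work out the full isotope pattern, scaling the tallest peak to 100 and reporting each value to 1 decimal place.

Rhenium pattern (n=2): 0.139876 : 0.468248 : 0.391876
Element Zk pattern (n=2): 0.06843456 : 0.38633088 : 0.54523456
Convolve the two distributions (both contribute in 2-u steps):
  M: 0.139876×0.06843456 = 0.009572
  M+2: 0.139876×0.38633088 + 0.468248×0.06843456 = 0.086083
  M+4: 0.139876×0.54523456 + 0.468248×0.38633088 + 0.391876×0.06843456 = 0.283982
  M+6: 0.468248×0.54523456 + 0.391876×0.38633088 = 0.406699
  M+8: 0.391876×0.54523456 = 0.213664
Scale to base peak (0.406699) = 100: 2.4 : 21.2 : 69.8 : 100.0 : 52.5

2.4 : 21.2 : 69.8 : 100.0 : 52.5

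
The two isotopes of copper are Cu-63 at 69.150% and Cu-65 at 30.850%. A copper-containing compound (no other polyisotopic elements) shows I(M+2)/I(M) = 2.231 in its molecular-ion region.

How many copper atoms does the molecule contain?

5

The M+2/M ratio from n Cu atoms is n · q/p = n · 0.30850/0.69150.
n = 2.231 × 0.69150/0.30850 = 5.00 ≈ 5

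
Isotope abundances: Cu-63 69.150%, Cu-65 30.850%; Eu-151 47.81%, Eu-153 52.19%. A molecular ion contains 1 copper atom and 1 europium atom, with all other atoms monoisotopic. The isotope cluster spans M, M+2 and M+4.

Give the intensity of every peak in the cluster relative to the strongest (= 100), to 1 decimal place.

65.0 : 100.0 : 31.7

Copper pattern (n=1): 0.6915 : 0.3085
Europium pattern (n=1): 0.4781 : 0.5219
Convolve the two distributions (both contribute in 2-u steps):
  M: 0.6915×0.4781 = 0.330606
  M+2: 0.6915×0.5219 + 0.3085×0.4781 = 0.508388
  M+4: 0.3085×0.5219 = 0.161006
Scale to base peak (0.508388) = 100: 65.0 : 100.0 : 31.7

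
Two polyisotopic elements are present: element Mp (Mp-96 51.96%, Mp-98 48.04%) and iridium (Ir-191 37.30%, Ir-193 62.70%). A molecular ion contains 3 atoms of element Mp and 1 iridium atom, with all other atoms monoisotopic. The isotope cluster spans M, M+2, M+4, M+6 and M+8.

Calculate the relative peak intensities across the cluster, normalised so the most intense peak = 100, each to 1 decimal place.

13.8 : 61.6 : 100.0 : 70.6 : 18.4

Element Mp pattern (n=3): 0.14028377 : 0.38910117 : 0.35974635 : 0.11086871
Iridium pattern (n=1): 0.3730 : 0.6270
Convolve the two distributions (both contribute in 2-u steps):
  M: 0.14028377×0.3730 = 0.052326
  M+2: 0.14028377×0.6270 + 0.38910117×0.3730 = 0.233093
  M+4: 0.38910117×0.6270 + 0.35974635×0.3730 = 0.378152
  M+6: 0.35974635×0.6270 + 0.11086871×0.3730 = 0.266915
  M+8: 0.11086871×0.6270 = 0.069515
Scale to base peak (0.378152) = 100: 13.8 : 61.6 : 100.0 : 70.6 : 18.4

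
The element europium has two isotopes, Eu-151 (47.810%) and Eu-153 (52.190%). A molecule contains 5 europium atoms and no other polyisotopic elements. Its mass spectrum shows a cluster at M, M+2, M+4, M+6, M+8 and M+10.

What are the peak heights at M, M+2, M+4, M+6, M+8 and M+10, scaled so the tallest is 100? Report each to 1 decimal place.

The 5 Eu atoms are independent, so intensities follow the terms of (0.47810 + 0.52190)^5.
P(M) = 0.47810^5 = 0.024980
P(M+2) = 5 × 0.47810^4 × 0.52190^1 = 0.136343
P(M+4) = 10 × 0.47810^3 × 0.52190^2 = 0.297667
P(M+6) = 10 × 0.47810^2 × 0.52190^3 = 0.324937
P(M+8) = 5 × 0.47810^1 × 0.52190^4 = 0.177353
P(M+10) = 0.52190^5 = 0.038720
The M+6 peak is largest (0.324937); scaling to 100 gives 7.7 : 42.0 : 91.6 : 100.0 : 54.6 : 11.9.

7.7 : 42.0 : 91.6 : 100.0 : 54.6 : 11.9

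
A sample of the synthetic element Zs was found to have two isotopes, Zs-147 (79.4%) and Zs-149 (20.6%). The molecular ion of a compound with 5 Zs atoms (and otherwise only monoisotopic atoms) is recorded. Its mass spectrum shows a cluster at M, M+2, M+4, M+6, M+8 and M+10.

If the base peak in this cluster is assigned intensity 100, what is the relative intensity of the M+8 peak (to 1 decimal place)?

Term probabilities: M 0.3156, M+2 0.4094, M+4 0.2124, M+6 0.0551, M+8 0.0071, M+10 0.0004. Base peak = M+2.
P(M+2) = C(5,1) × 0.794^4 × 0.206^1 = 5 × 0.39744955 × 0.2060 = 0.409373 (base)
P(M+8) = C(5,4) × 0.794^1 × 0.206^4 = 5 × 0.7940 × 0.00180081 = 0.007149
Relative intensity = 0.007149 / 0.409373 × 100 = 1.7

1.7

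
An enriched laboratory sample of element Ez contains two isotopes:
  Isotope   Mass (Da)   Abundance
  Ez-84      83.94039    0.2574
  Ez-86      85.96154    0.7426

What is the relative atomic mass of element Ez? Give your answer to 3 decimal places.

85.441 Da

Ar = Σ fᵢ·mᵢ = 0.2574 × 83.94039 + 0.7426 × 85.96154
= 21.606256 + 63.835040 = 85.441296 Da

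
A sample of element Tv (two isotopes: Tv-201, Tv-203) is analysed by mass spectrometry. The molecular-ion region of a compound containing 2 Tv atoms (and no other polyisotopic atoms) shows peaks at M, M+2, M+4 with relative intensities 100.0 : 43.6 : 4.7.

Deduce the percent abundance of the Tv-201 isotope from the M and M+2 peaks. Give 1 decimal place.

Write p for the Tv-201 fraction. I(M+2)/I(M) = [C(2,1)·p^1·(1−p)] / p^2 = 2·(1−p)/p = 43.6/100.0 = 0.4360
(1−p)/p = 0.4360/2 = 0.2180  ⇒  p = 1/(1 + 0.2180) = 0.8210
Tv-201: 82.1%, Tv-203: 17.9%.

82.1%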